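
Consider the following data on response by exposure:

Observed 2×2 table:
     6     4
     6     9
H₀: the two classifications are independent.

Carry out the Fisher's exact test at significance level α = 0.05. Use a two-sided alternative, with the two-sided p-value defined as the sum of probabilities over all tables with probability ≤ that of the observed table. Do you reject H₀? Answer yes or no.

Margins: r₁=10, r₂=15, c₁=12, c₂=13, n=25
p_obs = C(10,6)·C(15,6)/C(25,12); sum pmf over tables with pmf ≤ p_obs
p-value (two-sided) = 0.42831
At α=0.05: p ≥ α → fail to reject H₀

reject H₀: no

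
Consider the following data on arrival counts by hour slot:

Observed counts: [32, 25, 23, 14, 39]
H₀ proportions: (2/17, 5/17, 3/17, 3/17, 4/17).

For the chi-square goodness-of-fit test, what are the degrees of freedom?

df = k − 1 = 5 − 1 = 4

degrees of freedom = 4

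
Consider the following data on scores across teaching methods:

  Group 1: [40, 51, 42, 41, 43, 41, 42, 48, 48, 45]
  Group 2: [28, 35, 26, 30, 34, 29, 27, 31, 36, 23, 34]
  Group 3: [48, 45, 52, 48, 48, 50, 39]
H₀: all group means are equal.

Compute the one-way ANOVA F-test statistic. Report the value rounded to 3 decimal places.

test statistic = 48.419

Group means [44.10, 30.27, 47.14], grand mean 39.429
SSB = Σnᵢ(x̄ᵢ−x̄)² = 1556.918; SSW = ΣΣ(x−x̄ᵢ)² = 401.939
MSB = 1556.918/2 = 778.4591; MSW = 401.939/25 = 16.0776
F = MSB/MSW = 48.4190
df = (2, 25)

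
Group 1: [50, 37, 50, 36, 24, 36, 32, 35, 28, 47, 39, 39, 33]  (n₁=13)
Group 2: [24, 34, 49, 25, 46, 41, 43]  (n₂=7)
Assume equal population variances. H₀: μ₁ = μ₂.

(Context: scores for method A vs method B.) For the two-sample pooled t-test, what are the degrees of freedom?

df = n₁ + n₂ − 2 = 13 + 7 − 2 = 18

degrees of freedom = 18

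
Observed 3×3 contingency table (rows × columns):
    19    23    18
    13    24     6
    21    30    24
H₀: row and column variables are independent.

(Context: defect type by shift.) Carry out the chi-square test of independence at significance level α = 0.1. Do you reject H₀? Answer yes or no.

Row totals [60, 43, 75], col totals [53, 77, 48], n=178
χ² = (19−17.87)²/17.87 + (23−25.96)²/25.96 + (18−16.18)²/16.18 + (13−12.80)²/12.80 + (24−18.60)²/18.60 + (6−11.60)²/11.60 + (21−22.33)²/22.33 + (30−32.44)²/32.44 + (24−20.22)²/20.22 = 5.8517
df = 4
p-value (upper-tail) = 0.21050
At α=0.1: p ≥ α → fail to reject H₀

reject H₀: no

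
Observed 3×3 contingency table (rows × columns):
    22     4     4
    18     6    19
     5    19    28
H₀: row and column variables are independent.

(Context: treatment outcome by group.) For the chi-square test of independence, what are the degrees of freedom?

df = (r−1)(c−1) = (3−1)·(3−1) = 4

degrees of freedom = 4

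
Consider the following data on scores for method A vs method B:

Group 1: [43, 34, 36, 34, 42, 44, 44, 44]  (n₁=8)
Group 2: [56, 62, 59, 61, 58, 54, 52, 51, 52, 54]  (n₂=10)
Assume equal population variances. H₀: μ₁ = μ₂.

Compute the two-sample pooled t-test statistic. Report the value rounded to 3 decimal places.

test statistic = -7.842

x̄₁=40.125, s₁=4.612, n₁=8
x̄₂=55.900, s₂=3.929, n₂=10
s_p² = [7·4.612² + 9·3.929²]/16 = 17.9859
SE = √(s_p²·(1/8+1/10)) = 2.0117
t = (40.125−55.900)/2.0117 = -7.8417
df = 16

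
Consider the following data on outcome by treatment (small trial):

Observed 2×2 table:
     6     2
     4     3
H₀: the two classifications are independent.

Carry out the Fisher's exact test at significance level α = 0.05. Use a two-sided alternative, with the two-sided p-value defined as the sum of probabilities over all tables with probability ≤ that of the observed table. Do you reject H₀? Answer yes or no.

Margins: r₁=8, r₂=7, c₁=10, c₂=5, n=15
p_obs = C(8,6)·C(7,4)/C(15,10); sum pmf over tables with pmf ≤ p_obs
p-value (two-sided) = 0.60839
At α=0.05: p ≥ α → fail to reject H₀

reject H₀: no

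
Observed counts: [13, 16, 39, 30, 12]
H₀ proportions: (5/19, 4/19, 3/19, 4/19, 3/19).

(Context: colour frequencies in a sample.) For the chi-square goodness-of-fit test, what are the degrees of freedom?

df = k − 1 = 5 − 1 = 4

degrees of freedom = 4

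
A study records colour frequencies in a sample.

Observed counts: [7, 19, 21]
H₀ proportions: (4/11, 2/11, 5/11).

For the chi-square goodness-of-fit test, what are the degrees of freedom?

degrees of freedom = 2

df = k − 1 = 3 − 1 = 2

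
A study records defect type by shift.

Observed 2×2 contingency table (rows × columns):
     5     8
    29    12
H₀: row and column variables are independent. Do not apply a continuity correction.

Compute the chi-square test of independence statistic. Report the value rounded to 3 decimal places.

Row totals [13, 41], col totals [34, 20], n=54
χ² = (5−8.19)²/8.19 + (8−4.81)²/4.81 + (29−25.81)²/25.81 + (12−15.19)²/15.19 = 4.4077
df = 1

test statistic = 4.408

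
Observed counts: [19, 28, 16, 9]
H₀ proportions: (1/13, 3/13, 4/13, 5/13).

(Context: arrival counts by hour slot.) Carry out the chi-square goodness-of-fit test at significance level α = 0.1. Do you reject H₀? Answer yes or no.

reject H₀: yes

n = 72; E_i = n·p_i = [5.54, 16.62, 22.15, 27.69]
χ² = (19−5.54)²/5.54 + (28−16.62)²/16.62 + (16−22.15)²/22.15 + (9−27.69)²/27.69 = 54.8463
df = 3
p-value (upper-tail) = 0.00000
At α=0.1: p < α → reject H₀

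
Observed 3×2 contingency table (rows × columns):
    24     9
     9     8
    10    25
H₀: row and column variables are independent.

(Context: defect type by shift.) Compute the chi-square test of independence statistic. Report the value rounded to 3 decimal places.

test statistic = 13.296

Row totals [33, 17, 35], col totals [43, 42], n=85
χ² = (24−16.69)²/16.69 + (9−16.31)²/16.31 + (9−8.60)²/8.60 + (8−8.40)²/8.40 + (10−17.71)²/17.71 + (25−17.29)²/17.29 = 13.2957
df = 2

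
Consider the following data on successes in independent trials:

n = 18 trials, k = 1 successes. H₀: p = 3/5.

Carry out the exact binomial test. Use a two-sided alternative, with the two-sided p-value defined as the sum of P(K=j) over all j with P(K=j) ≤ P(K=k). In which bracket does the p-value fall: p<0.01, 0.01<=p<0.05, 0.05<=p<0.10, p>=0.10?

p-value bracket: p<0.01

Exact binomial: n=18, k=1, p₀=3/5=0.6000
P(X=j) = C(n,j)·p₀^j·(1−p₀)^(n−j); p = Σ P(X=j) over j with P(X=j) ≤ P(X=1)
p-value (two-sided) = 0.00000
→ bracket: p<0.01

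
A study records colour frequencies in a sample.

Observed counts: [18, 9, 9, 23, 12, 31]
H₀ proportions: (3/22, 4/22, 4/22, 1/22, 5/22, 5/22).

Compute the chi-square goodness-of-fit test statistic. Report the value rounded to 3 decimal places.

test statistic = 91.794

n = 102; E_i = n·p_i = [13.91, 18.55, 18.55, 4.64, 23.18, 23.18]
χ² = (18−13.91)²/13.91 + (9−18.55)²/18.55 + (9−18.55)²/18.55 + (23−4.64)²/4.64 + (12−23.18)²/23.18 + (31−23.18)²/23.18 = 91.7941
df = 5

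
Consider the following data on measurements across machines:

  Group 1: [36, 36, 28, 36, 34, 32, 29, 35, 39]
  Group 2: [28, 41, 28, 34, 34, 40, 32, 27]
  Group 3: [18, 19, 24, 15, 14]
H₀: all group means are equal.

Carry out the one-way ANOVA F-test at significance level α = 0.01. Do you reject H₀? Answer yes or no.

reject H₀: yes

Group means [33.89, 33.00, 18.00], grand mean 29.955
SSB = Σnᵢ(x̄ᵢ−x̄)² = 928.066; SSW = ΣΣ(x−x̄ᵢ)² = 366.889
MSB = 928.066/2 = 464.0328; MSW = 366.889/19 = 19.3099
F = MSB/MSW = 24.0308
df = (2, 19)
p-value (upper-tail) = 0.00001
At α=0.01: p < α → reject H₀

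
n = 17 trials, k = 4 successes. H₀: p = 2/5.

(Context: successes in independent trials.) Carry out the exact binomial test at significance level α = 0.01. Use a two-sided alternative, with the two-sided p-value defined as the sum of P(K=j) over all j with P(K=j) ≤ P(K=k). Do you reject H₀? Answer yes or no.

Exact binomial: n=17, k=4, p₀=2/5=0.4000
P(X=j) = C(n,j)·p₀^j·(1−p₀)^(n−j); p = Σ P(X=j) over j with P(X=j) ≤ P(X=4)
p-value (two-sided) = 0.21790
At α=0.01: p ≥ α → fail to reject H₀

reject H₀: no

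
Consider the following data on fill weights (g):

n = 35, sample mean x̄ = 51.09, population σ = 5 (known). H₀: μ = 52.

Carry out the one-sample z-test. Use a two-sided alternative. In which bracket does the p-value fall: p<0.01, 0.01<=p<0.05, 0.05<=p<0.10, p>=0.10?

SE = σ/√n = 5/√35 = 0.8452
z = (x̄−μ₀)/SE = (51.09−52)/0.8452 = -1.0767
p-value (two-sided) = 0.28160
→ bracket: p>=0.10

p-value bracket: p>=0.10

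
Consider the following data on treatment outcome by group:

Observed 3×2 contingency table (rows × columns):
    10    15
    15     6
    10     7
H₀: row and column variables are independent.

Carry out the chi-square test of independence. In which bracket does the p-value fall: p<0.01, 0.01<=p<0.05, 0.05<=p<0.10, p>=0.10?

p-value bracket: 0.05<=p<0.10

Row totals [25, 21, 17], col totals [35, 28], n=63
χ² = (10−13.89)²/13.89 + (15−11.11)²/11.11 + (15−11.67)²/11.67 + (6−9.33)²/9.33 + (10−9.44)²/9.44 + (7−7.56)²/7.56 = 4.6664
df = 2
p-value (upper-tail) = 0.09699
→ bracket: 0.05<=p<0.10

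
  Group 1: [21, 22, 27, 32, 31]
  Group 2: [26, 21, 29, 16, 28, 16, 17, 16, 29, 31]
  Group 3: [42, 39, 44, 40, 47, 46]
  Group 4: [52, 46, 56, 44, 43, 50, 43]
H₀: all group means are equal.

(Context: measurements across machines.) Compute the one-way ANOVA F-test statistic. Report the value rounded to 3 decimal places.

Group means [26.60, 22.90, 43.00, 47.71], grand mean 34.071
SSB = Σnᵢ(x̄ᵢ−x̄)² = 3308.329; SSW = ΣΣ(x−x̄ᵢ)² = 663.529
MSB = 3308.329/3 = 1102.7762; MSW = 663.529/24 = 27.6470
F = MSB/MSW = 39.8877
df = (3, 24)

test statistic = 39.888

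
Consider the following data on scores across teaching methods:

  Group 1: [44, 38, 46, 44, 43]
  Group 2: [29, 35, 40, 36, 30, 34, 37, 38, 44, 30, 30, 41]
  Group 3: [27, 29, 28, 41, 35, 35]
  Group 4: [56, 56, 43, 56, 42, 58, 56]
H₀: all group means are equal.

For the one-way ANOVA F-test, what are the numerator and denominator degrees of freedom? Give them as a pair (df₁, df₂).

k = 4 groups, N = 30 total
df = (k−1, N−k) = (4−1, 30−4) = (3, 26)

degrees of freedom = [3, 26]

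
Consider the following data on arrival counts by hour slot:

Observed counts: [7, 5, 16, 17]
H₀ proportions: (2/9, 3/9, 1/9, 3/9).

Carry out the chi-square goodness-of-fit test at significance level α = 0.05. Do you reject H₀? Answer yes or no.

n = 45; E_i = n·p_i = [10.00, 15.00, 5.00, 15.00]
χ² = (7−10.00)²/10.00 + (5−15.00)²/15.00 + (16−5.00)²/5.00 + (17−15.00)²/15.00 = 32.0333
df = 3
p-value (upper-tail) = 0.00000
At α=0.05: p < α → reject H₀

reject H₀: yes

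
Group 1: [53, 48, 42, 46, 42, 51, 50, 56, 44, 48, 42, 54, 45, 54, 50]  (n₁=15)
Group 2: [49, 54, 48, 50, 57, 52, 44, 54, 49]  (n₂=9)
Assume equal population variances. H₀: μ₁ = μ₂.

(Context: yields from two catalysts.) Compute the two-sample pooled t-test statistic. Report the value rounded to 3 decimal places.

x̄₁=48.333, s₁=4.731, n₁=15
x̄₂=50.778, s₂=3.898, n₂=9
s_p² = [14·4.731² + 8·3.898²]/22 = 19.7677
SE = √(s_p²·(1/15+1/9)) = 1.8746
t = (48.333−50.778)/1.8746 = -1.3040
df = 22

test statistic = -1.304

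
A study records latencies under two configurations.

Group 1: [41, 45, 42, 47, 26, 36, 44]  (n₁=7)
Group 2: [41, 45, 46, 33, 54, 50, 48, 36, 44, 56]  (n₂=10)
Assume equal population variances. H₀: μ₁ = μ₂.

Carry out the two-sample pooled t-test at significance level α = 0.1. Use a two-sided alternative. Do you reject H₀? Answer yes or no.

reject H₀: no

x̄₁=40.143, s₁=7.151, n₁=7
x̄₂=45.300, s₂=7.288, n₂=10
s_p² = [6·7.151² + 9·7.288²]/15 = 52.3305
SE = √(s_p²·(1/7+1/10)) = 3.5649
t = (40.143−45.300)/3.5649 = -1.4466
df = 15
p-value (two-sided) = 0.16857
At α=0.1: p ≥ α → fail to reject H₀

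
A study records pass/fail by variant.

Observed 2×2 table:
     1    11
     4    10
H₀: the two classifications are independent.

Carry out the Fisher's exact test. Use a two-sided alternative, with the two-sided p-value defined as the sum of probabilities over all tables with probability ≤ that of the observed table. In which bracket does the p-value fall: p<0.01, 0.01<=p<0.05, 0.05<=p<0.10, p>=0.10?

Margins: r₁=12, r₂=14, c₁=5, c₂=21, n=26
p_obs = C(12,1)·C(14,4)/C(26,5); sum pmf over tables with pmf ≤ p_obs
p-value (two-sided) = 0.33043
→ bracket: p>=0.10

p-value bracket: p>=0.10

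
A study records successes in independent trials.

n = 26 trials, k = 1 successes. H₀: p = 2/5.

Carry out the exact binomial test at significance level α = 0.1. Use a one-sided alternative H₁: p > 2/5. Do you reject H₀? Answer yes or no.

Exact binomial: n=26, k=1, p₀=2/5=0.4000
P(X≥1) from Σ C(n,i)·p₀^i·(1−p₀)^(n−i)
p-value (one-sided, H₁ greater) = 1.00000
At α=0.1: p ≥ α → fail to reject H₀

reject H₀: no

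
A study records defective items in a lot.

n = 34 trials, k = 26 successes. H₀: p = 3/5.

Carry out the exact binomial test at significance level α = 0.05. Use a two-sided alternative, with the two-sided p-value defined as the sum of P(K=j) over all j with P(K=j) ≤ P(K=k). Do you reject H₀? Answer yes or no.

Exact binomial: n=34, k=26, p₀=3/5=0.6000
P(X=j) = C(n,j)·p₀^j·(1−p₀)^(n−j); p = Σ P(X=j) over j with P(X=j) ≤ P(X=26)
p-value (two-sided) = 0.05453
At α=0.05: p ≥ α → fail to reject H₀

reject H₀: no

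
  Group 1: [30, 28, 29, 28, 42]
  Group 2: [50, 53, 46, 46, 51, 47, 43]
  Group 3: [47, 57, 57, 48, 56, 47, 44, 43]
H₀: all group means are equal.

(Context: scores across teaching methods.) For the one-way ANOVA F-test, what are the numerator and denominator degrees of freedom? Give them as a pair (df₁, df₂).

k = 3 groups, N = 20 total
df = (k−1, N−k) = (3−1, 20−3) = (2, 17)

degrees of freedom = [2, 17]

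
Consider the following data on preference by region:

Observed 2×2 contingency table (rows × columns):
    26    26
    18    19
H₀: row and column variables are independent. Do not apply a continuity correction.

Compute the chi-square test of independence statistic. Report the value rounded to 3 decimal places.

Row totals [52, 37], col totals [44, 45], n=89
χ² = (26−25.71)²/25.71 + (26−26.29)²/26.29 + (18−18.29)²/18.29 + (19−18.71)²/18.71 = 0.0158
df = 1

test statistic = 0.016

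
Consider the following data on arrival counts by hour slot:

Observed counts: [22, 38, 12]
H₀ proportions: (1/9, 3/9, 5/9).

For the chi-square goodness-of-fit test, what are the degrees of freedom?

degrees of freedom = 2

df = k − 1 = 3 − 1 = 2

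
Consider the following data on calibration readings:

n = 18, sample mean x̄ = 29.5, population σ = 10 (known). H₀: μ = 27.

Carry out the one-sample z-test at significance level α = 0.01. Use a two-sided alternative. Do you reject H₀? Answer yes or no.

reject H₀: no

SE = σ/√n = 10/√18 = 2.3570
z = (x̄−μ₀)/SE = (29.5−27)/2.3570 = 1.0607
p-value (two-sided) = 0.28884
At α=0.01: p ≥ α → fail to reject H₀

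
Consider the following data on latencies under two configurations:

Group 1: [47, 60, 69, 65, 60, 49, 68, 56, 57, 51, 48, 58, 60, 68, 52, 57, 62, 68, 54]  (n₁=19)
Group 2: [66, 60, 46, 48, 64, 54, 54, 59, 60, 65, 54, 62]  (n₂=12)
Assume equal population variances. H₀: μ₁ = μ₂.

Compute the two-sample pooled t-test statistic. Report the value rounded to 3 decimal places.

test statistic = 0.277

x̄₁=58.368, s₁=7.088, n₁=19
x̄₂=57.667, s₂=6.499, n₂=12
s_p² = [18·7.088² + 11·6.499²]/29 = 47.2099
SE = √(s_p²·(1/19+1/12)) = 2.5336
t = (58.368−57.667)/2.5336 = 0.2770
df = 29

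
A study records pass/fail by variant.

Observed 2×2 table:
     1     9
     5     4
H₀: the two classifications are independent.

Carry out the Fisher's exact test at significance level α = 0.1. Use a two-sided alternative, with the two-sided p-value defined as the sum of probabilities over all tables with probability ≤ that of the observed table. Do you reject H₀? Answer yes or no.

reject H₀: yes

Margins: r₁=10, r₂=9, c₁=6, c₂=13, n=19
p_obs = C(10,1)·C(9,5)/C(19,6); sum pmf over tables with pmf ≤ p_obs
p-value (two-sided) = 0.05728
At α=0.1: p < α → reject H₀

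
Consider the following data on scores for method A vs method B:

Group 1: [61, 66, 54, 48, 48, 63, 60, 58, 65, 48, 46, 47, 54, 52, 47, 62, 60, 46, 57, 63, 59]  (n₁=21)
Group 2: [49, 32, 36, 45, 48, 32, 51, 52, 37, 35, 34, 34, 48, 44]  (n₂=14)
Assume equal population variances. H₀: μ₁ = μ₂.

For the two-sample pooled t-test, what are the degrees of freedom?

df = n₁ + n₂ − 2 = 21 + 14 − 2 = 33

degrees of freedom = 33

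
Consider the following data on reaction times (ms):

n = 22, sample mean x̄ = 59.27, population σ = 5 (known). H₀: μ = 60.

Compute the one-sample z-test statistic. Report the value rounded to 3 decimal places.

test statistic = -0.685

SE = σ/√n = 5/√22 = 1.0660
z = (x̄−μ₀)/SE = (59.27−60)/1.0660 = -0.6848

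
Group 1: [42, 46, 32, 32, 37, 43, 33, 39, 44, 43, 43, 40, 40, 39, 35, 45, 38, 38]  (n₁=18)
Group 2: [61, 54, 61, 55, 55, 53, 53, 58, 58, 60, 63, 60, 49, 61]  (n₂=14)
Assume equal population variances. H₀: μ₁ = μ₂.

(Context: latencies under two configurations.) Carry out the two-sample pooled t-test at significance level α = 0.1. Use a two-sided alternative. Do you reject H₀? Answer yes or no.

reject H₀: yes

x̄₁=39.389, s₁=4.354, n₁=18
x̄₂=57.214, s₂=4.080, n₂=14
s_p² = [17·4.354² + 13·4.080²]/30 = 17.9545
SE = √(s_p²·(1/18+1/14)) = 1.5099
t = (39.389−57.214)/1.5099 = -11.8053
df = 30
p-value (two-sided) = 0.00000
At α=0.1: p < α → reject H₀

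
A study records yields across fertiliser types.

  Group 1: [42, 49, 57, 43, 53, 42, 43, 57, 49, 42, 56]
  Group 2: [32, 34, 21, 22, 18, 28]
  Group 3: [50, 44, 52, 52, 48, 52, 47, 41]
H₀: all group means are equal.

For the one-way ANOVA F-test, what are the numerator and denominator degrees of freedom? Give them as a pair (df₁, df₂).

k = 3 groups, N = 25 total
df = (k−1, N−k) = (3−1, 25−3) = (2, 22)

degrees of freedom = [2, 22]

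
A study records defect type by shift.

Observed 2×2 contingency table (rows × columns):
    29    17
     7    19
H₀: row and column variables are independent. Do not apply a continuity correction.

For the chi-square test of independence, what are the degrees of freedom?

df = (r−1)(c−1) = (2−1)·(2−1) = 1

degrees of freedom = 1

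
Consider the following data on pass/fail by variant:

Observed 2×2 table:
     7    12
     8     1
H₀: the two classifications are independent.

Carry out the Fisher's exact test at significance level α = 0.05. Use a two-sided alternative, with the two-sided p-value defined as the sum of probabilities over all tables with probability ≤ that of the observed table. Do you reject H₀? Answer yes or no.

reject H₀: yes

Margins: r₁=19, r₂=9, c₁=15, c₂=13, n=28
p_obs = C(19,7)·C(9,8)/C(28,15); sum pmf over tables with pmf ≤ p_obs
p-value (two-sided) = 0.01573
At α=0.05: p < α → reject H₀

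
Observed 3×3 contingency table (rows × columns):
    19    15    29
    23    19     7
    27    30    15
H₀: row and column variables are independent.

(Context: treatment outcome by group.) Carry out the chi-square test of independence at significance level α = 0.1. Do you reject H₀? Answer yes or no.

reject H₀: yes

Row totals [63, 49, 72], col totals [69, 64, 51], n=184
χ² = (19−23.62)²/23.62 + (15−21.91)²/21.91 + (29−17.46)²/17.46 + (23−18.38)²/18.38 + (19−17.04)²/17.04 + (7−13.58)²/13.58 + (27−27.00)²/27.00 + (30−25.04)²/25.04 + (15−19.96)²/19.96 = 17.5002
df = 4
p-value (upper-tail) = 0.00154
At α=0.1: p < α → reject H₀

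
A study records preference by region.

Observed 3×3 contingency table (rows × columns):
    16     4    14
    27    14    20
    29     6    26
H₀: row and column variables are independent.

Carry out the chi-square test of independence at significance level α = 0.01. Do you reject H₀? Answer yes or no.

reject H₀: no

Row totals [34, 61, 61], col totals [72, 24, 60], n=156
χ² = (16−15.69)²/15.69 + (4−5.23)²/5.23 + (14−13.08)²/13.08 + (27−28.15)²/28.15 + (14−9.38)²/9.38 + (20−23.46)²/23.46 + (29−28.15)²/28.15 + (6−9.38)²/9.38 + (26−23.46)²/23.46 = 4.7094
df = 4
p-value (upper-tail) = 0.31843
At α=0.01: p ≥ α → fail to reject H₀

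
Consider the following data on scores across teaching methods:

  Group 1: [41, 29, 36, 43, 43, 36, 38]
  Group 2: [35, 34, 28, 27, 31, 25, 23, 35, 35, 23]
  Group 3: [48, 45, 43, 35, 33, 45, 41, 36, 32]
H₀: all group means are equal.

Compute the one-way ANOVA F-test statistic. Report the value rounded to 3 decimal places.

Group means [38.00, 29.60, 39.78], grand mean 35.385
SSB = Σnᵢ(x̄ᵢ−x̄)² = 556.198; SSW = ΣΣ(x−x̄ᵢ)² = 651.956
MSB = 556.198/2 = 278.0991; MSW = 651.956/23 = 28.3459
F = MSB/MSW = 9.8109
df = (2, 23)

test statistic = 9.811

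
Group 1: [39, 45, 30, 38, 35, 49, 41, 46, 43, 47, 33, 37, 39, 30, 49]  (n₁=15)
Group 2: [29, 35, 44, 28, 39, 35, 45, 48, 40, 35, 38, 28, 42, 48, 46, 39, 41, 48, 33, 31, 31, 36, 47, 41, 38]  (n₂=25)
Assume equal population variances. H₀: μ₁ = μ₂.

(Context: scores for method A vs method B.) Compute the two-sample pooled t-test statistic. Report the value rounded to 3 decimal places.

x̄₁=40.067, s₁=6.386, n₁=15
x̄₂=38.600, s₂=6.442, n₂=25
s_p² = [14·6.386² + 24·6.442²]/38 = 41.2351
SE = √(s_p²·(1/15+1/25)) = 2.0972
t = (40.067−38.600)/2.0972 = 0.6993
df = 38

test statistic = 0.699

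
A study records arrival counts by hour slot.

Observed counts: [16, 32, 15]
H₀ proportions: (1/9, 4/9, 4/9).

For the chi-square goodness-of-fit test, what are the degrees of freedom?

df = k − 1 = 3 − 1 = 2

degrees of freedom = 2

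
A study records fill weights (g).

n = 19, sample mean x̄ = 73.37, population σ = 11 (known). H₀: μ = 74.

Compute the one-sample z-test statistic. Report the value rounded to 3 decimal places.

test statistic = -0.250

SE = σ/√n = 11/√19 = 2.5236
z = (x̄−μ₀)/SE = (73.37−74)/2.5236 = -0.2496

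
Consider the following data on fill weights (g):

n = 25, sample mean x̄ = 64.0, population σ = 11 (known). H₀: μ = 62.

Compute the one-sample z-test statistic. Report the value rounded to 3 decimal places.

SE = σ/√n = 11/√25 = 2.2000
z = (x̄−μ₀)/SE = (64.0−62)/2.2000 = 0.9091

test statistic = 0.909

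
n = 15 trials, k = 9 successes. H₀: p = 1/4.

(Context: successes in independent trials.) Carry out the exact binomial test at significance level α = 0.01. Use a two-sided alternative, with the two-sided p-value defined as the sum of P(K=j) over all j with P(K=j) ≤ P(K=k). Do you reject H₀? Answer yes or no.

reject H₀: yes

Exact binomial: n=15, k=9, p₀=1/4=0.2500
P(X=j) = C(n,j)·p₀^j·(1−p₀)^(n−j); p = Σ P(X=j) over j with P(X=j) ≤ P(X=9)
p-value (two-sided) = 0.00419
At α=0.01: p < α → reject H₀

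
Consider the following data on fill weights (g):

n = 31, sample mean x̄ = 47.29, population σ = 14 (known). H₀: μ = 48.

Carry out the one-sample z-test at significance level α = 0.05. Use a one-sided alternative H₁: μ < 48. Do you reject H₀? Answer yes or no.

reject H₀: no

SE = σ/√n = 14/√31 = 2.5145
z = (x̄−μ₀)/SE = (47.29−48)/2.5145 = -0.2824
p-value (one-sided, H₁ less) = 0.38883
At α=0.05: p ≥ α → fail to reject H₀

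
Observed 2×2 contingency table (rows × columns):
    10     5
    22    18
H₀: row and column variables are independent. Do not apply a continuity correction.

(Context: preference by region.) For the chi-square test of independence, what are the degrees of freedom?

df = (r−1)(c−1) = (2−1)·(2−1) = 1

degrees of freedom = 1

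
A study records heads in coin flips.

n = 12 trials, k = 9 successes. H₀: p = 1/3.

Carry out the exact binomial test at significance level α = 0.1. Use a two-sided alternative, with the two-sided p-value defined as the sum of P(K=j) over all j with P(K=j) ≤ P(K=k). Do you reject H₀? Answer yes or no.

Exact binomial: n=12, k=9, p₀=1/3=0.3333
P(X=j) = C(n,j)·p₀^j·(1−p₀)^(n−j); p = Σ P(X=j) over j with P(X=j) ≤ P(X=9)
p-value (two-sided) = 0.00386
At α=0.1: p < α → reject H₀

reject H₀: yes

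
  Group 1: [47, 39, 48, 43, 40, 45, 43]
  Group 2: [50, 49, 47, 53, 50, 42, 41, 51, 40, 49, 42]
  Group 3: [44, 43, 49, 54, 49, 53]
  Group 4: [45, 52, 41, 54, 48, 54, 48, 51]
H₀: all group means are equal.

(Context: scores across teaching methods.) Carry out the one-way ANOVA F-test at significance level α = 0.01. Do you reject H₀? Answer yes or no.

Group means [43.57, 46.73, 48.67, 49.12], grand mean 47.000
SSB = Σnᵢ(x̄ᵢ−x̄)² = 135.896; SSW = ΣΣ(x−x̄ᵢ)² = 526.104
MSB = 135.896/3 = 45.2985; MSW = 526.104/28 = 18.7894
F = MSB/MSW = 2.4108
df = (3, 28)
p-value (upper-tail) = 0.08793
At α=0.01: p ≥ α → fail to reject H₀

reject H₀: no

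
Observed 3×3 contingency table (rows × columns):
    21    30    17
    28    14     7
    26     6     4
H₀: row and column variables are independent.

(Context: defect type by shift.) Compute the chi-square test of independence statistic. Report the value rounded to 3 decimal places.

Row totals [68, 49, 36], col totals [75, 50, 28], n=153
χ² = (21−33.33)²/33.33 + (30−22.22)²/22.22 + (17−12.44)²/12.44 + (28−24.02)²/24.02 + (14−16.01)²/16.01 + (7−8.97)²/8.97 + (26−17.65)²/17.65 + (6−11.76)²/11.76 + (4−6.59)²/6.59 = 18.0927
df = 4

test statistic = 18.093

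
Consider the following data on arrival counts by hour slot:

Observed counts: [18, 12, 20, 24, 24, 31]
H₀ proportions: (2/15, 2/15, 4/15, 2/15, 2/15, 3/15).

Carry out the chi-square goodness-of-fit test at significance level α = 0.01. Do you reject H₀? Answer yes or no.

reject H₀: no

n = 129; E_i = n·p_i = [17.20, 17.20, 34.40, 17.20, 17.20, 25.80]
χ² = (18−17.20)²/17.20 + (12−17.20)²/17.20 + (20−34.40)²/34.40 + (24−17.20)²/17.20 + (24−17.20)²/17.20 + (31−25.80)²/25.80 = 14.0620
df = 5
p-value (upper-tail) = 0.01522
At α=0.01: p ≥ α → fail to reject H₀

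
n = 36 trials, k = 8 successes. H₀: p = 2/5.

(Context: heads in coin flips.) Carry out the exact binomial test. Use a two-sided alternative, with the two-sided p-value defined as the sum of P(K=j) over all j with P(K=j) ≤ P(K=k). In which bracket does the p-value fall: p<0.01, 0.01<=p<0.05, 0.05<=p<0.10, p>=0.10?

Exact binomial: n=36, k=8, p₀=2/5=0.4000
P(X=j) = C(n,j)·p₀^j·(1−p₀)^(n−j); p = Σ P(X=j) over j with P(X=j) ≤ P(X=8)
p-value (two-sided) = 0.03961
→ bracket: 0.01<=p<0.05

p-value bracket: 0.01<=p<0.05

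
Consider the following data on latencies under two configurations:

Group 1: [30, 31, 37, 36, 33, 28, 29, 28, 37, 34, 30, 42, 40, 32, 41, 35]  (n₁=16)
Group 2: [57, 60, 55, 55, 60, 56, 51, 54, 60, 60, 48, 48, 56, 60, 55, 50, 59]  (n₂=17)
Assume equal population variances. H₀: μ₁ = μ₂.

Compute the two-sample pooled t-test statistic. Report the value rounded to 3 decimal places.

test statistic = -14.124

x̄₁=33.938, s₁=4.582, n₁=16
x̄₂=55.529, s₂=4.200, n₂=17
s_p² = [15·4.582² + 16·4.200²]/31 = 19.2636
SE = √(s_p²·(1/16+1/17)) = 1.5288
t = (33.938−55.529)/1.5288 = -14.1237
df = 31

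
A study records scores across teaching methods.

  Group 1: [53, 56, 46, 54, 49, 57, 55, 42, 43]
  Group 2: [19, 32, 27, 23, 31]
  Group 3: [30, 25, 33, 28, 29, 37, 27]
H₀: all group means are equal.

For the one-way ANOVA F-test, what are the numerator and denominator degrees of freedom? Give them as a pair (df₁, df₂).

k = 3 groups, N = 21 total
df = (k−1, N−k) = (3−1, 21−3) = (2, 18)

degrees of freedom = [2, 18]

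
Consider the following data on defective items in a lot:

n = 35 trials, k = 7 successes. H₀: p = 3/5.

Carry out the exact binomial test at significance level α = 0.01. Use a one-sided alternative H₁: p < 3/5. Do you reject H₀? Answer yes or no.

Exact binomial: n=35, k=7, p₀=3/5=0.6000
P(X≤7) from Σ C(n,i)·p₀^i·(1−p₀)^(n−i)
p-value (one-sided, H₁ less) = 0.00000
At α=0.01: p < α → reject H₀

reject H₀: yes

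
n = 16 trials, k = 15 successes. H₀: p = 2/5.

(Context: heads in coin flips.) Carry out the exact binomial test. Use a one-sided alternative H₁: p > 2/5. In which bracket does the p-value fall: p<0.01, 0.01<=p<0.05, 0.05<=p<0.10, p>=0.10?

p-value bracket: p<0.01

Exact binomial: n=16, k=15, p₀=2/5=0.4000
P(X≥15) from Σ C(n,i)·p₀^i·(1−p₀)^(n−i)
p-value (one-sided, H₁ greater) = 0.00001
→ bracket: p<0.01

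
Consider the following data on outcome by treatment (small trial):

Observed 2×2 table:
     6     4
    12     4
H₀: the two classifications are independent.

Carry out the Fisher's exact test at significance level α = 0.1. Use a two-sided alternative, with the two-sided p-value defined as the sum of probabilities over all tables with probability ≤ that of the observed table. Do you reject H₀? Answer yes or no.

Margins: r₁=10, r₂=16, c₁=18, c₂=8, n=26
p_obs = C(10,6)·C(16,12)/C(26,18); sum pmf over tables with pmf ≤ p_obs
p-value (two-sided) = 0.66449
At α=0.1: p ≥ α → fail to reject H₀

reject H₀: no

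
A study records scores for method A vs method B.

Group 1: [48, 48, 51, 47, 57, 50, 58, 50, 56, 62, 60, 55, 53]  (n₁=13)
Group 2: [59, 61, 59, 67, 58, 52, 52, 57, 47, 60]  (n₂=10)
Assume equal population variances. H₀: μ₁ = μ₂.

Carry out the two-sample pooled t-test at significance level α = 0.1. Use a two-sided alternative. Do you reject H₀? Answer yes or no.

reject H₀: no

x̄₁=53.462, s₁=4.909, n₁=13
x̄₂=57.200, s₂=5.613, n₂=10
s_p² = [12·4.909² + 9·5.613²]/21 = 27.2777
SE = √(s_p²·(1/13+1/10)) = 2.1968
t = (53.462−57.200)/2.1968 = -1.7018
df = 21
p-value (two-sided) = 0.10356
At α=0.1: p ≥ α → fail to reject H₀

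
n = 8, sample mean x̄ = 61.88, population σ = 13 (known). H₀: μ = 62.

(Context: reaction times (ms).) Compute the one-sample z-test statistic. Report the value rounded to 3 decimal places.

SE = σ/√n = 13/√8 = 4.5962
z = (x̄−μ₀)/SE = (61.88−62)/4.5962 = -0.0261

test statistic = -0.026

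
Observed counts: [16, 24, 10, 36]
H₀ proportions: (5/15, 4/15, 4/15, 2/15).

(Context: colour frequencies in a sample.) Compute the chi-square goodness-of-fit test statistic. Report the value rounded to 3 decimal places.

n = 86; E_i = n·p_i = [28.67, 22.93, 22.93, 11.47]
χ² = (16−28.67)²/28.67 + (24−22.93)²/22.93 + (10−22.93)²/22.93 + (36−11.47)²/11.47 = 65.4302
df = 3

test statistic = 65.430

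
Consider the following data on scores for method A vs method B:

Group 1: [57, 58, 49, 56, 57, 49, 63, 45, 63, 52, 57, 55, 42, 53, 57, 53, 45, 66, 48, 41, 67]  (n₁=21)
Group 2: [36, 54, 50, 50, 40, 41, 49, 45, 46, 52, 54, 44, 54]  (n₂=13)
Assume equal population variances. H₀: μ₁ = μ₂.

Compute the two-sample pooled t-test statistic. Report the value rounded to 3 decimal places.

x̄₁=53.952, s₁=7.413, n₁=21
x̄₂=47.308, s₂=5.865, n₂=13
s_p² = [20·7.413² + 12·5.865²]/32 = 47.2413
SE = √(s_p²·(1/21+1/13)) = 2.4256
t = (53.952−47.308)/2.4256 = 2.7394
df = 32

test statistic = 2.739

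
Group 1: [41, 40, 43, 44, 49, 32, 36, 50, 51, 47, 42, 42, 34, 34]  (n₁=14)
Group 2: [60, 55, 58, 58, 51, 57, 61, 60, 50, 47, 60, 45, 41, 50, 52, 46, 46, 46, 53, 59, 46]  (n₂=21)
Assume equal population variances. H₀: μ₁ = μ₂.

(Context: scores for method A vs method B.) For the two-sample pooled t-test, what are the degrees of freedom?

degrees of freedom = 33

df = n₁ + n₂ − 2 = 14 + 21 − 2 = 33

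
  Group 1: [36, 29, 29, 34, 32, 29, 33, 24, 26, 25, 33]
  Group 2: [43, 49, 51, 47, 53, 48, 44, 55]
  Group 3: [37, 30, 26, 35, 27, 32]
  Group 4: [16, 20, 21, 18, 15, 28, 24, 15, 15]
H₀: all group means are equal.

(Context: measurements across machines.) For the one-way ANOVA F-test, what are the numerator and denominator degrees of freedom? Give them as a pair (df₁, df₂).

k = 4 groups, N = 34 total
df = (k−1, N−k) = (4−1, 34−4) = (3, 30)

degrees of freedom = [3, 30]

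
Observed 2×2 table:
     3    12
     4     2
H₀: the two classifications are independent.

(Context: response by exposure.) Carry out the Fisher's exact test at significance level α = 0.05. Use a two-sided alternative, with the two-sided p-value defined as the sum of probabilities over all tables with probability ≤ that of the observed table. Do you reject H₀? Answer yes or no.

Margins: r₁=15, r₂=6, c₁=7, c₂=14, n=21
p_obs = C(15,3)·C(6,4)/C(21,7); sum pmf over tables with pmf ≤ p_obs
p-value (two-sided) = 0.11958
At α=0.05: p ≥ α → fail to reject H₀

reject H₀: no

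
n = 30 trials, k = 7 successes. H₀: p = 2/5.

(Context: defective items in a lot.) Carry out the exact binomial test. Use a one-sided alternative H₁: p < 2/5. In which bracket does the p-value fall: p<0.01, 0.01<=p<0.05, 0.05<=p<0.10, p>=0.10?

p-value bracket: 0.01<=p<0.05

Exact binomial: n=30, k=7, p₀=2/5=0.4000
P(X≤7) from Σ C(n,i)·p₀^i·(1−p₀)^(n−i)
p-value (one-sided, H₁ less) = 0.04352
→ bracket: 0.01<=p<0.05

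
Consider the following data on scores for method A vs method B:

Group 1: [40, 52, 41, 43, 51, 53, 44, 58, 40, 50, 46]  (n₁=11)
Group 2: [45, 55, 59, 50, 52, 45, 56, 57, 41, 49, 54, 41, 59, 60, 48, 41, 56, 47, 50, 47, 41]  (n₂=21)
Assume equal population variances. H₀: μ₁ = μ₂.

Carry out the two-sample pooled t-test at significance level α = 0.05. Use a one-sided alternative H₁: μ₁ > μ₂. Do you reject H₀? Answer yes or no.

x̄₁=47.091, s₁=6.057, n₁=11
x̄₂=50.143, s₂=6.421, n₂=21
s_p² = [10·6.057² + 20·6.421²]/30 = 39.7160
SE = √(s_p²·(1/11+1/21)) = 2.3456
t = (47.091−50.143)/2.3456 = -1.3011
df = 30
p-value (one-sided, H₁ greater) = 0.89844
At α=0.05: p ≥ α → fail to reject H₀

reject H₀: no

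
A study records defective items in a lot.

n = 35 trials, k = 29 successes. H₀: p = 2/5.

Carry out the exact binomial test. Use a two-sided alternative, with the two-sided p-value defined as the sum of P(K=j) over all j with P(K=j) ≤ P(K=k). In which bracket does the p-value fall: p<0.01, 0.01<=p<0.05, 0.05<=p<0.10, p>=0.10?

Exact binomial: n=35, k=29, p₀=2/5=0.4000
P(X=j) = C(n,j)·p₀^j·(1−p₀)^(n−j); p = Σ P(X=j) over j with P(X=j) ≤ P(X=29)
p-value (two-sided) = 0.00000
→ bracket: p<0.01

p-value bracket: p<0.01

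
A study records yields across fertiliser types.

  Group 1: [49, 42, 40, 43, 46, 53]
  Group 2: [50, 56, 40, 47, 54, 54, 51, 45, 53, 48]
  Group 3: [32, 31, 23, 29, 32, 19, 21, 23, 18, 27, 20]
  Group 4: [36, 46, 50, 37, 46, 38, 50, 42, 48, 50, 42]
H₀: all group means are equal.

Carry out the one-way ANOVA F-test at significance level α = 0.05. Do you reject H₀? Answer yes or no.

reject H₀: yes

Group means [45.50, 49.80, 25.00, 44.09], grand mean 40.289
SSB = Σnᵢ(x̄ᵢ−x̄)² = 3797.807; SSW = ΣΣ(x−x̄ᵢ)² = 910.009
MSB = 3797.807/3 = 1265.9356; MSW = 910.009/34 = 26.7650
F = MSB/MSW = 47.2982
df = (3, 34)
p-value (upper-tail) = 0.00000
At α=0.05: p < α → reject H₀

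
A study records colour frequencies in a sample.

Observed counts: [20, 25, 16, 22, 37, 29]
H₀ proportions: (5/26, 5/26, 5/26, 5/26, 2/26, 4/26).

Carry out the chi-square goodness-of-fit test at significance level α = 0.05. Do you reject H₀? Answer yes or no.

n = 149; E_i = n·p_i = [28.65, 28.65, 28.65, 28.65, 11.46, 22.92]
χ² = (20−28.65)²/28.65 + (25−28.65)²/28.65 + (16−28.65)²/28.65 + (22−28.65)²/28.65 + (37−11.46)²/11.46 + (29−22.92)²/22.92 = 68.7282
df = 5
p-value (upper-tail) = 0.00000
At α=0.05: p < α → reject H₀

reject H₀: yes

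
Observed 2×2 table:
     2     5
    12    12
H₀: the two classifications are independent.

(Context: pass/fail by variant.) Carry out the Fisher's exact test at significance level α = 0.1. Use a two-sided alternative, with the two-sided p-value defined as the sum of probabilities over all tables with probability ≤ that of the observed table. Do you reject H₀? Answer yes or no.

reject H₀: no

Margins: r₁=7, r₂=24, c₁=14, c₂=17, n=31
p_obs = C(7,2)·C(24,12)/C(31,14); sum pmf over tables with pmf ≤ p_obs
p-value (two-sided) = 0.41169
At α=0.1: p ≥ α → fail to reject H₀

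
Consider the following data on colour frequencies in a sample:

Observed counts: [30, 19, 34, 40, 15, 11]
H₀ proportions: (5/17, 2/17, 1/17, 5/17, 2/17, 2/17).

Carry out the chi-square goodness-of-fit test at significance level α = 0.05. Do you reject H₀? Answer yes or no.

n = 149; E_i = n·p_i = [43.82, 17.53, 8.76, 43.82, 17.53, 17.53]
χ² = (30−43.82)²/43.82 + (19−17.53)²/17.53 + (34−8.76)²/8.76 + (40−43.82)²/43.82 + (15−17.53)²/17.53 + (11−17.53)²/17.53 = 80.2718
df = 5
p-value (upper-tail) = 0.00000
At α=0.05: p < α → reject H₀

reject H₀: yes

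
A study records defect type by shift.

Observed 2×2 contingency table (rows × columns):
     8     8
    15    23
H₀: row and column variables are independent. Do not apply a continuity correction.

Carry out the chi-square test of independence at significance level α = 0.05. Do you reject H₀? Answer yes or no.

reject H₀: no

Row totals [16, 38], col totals [23, 31], n=54
χ² = (8−6.81)²/6.81 + (8−9.19)²/9.19 + (15−16.19)²/16.19 + (23−21.81)²/21.81 = 0.5102
df = 1
p-value (upper-tail) = 0.47504
At α=0.05: p ≥ α → fail to reject H₀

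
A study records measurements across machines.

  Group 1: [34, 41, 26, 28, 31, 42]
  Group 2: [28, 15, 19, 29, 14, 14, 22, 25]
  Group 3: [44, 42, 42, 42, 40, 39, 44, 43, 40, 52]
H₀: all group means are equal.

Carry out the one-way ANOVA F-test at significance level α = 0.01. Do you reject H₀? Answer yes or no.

reject H₀: yes

Group means [33.67, 20.75, 42.80], grand mean 33.167
SSB = Σnᵢ(x̄ᵢ−x̄)² = 2162.900; SSW = ΣΣ(x−x̄ᵢ)² = 608.433
MSB = 2162.900/2 = 1081.4500; MSW = 608.433/21 = 28.9730
F = MSB/MSW = 37.3261
df = (2, 21)
p-value (upper-tail) = 0.00000
At α=0.01: p < α → reject H₀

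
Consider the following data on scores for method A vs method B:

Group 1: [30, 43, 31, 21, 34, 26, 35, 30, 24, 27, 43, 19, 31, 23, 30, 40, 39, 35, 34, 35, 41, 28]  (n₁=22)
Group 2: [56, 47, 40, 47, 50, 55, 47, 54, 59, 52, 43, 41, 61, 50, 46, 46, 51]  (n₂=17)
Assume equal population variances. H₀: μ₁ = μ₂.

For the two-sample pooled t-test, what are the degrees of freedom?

degrees of freedom = 37

df = n₁ + n₂ − 2 = 22 + 17 − 2 = 37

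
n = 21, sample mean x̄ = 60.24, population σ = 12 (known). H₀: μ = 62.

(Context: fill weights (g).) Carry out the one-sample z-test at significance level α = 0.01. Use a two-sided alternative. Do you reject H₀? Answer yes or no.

reject H₀: no

SE = σ/√n = 12/√21 = 2.6186
z = (x̄−μ₀)/SE = (60.24−62)/2.6186 = -0.6721
p-value (two-sided) = 0.50151
At α=0.01: p ≥ α → fail to reject H₀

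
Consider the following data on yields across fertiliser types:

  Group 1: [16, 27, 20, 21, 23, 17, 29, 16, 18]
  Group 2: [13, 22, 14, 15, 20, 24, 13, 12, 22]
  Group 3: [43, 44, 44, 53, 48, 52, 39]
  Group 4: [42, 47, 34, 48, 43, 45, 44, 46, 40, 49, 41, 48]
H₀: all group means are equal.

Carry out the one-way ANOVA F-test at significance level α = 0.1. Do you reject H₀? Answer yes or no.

Group means [20.78, 17.22, 46.14, 43.92], grand mean 32.216
SSB = Σnᵢ(x̄ᵢ−x̄)² = 6201.385; SSW = ΣΣ(x−x̄ᵢ)² = 712.885
MSB = 6201.385/3 = 2067.1284; MSW = 712.885/33 = 21.6026
F = MSB/MSW = 95.6890
df = (3, 33)
p-value (upper-tail) = 0.00000
At α=0.1: p < α → reject H₀

reject H₀: yes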